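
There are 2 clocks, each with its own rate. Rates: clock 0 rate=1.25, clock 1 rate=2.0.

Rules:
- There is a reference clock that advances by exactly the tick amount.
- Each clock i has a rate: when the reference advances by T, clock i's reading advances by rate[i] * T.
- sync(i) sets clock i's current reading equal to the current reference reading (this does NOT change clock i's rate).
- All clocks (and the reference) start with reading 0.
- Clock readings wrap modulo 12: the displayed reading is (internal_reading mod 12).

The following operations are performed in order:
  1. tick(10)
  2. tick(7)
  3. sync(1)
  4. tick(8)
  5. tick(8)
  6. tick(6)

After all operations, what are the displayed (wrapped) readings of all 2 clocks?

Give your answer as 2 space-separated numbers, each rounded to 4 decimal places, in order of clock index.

Answer: 0.7500 1.0000

Derivation:
After op 1 tick(10): ref=10.0000 raw=[12.5000 20.0000]
After op 2 tick(7): ref=17.0000 raw=[21.2500 34.0000]
After op 3 sync(1): ref=17.0000 raw=[21.2500 17.0000]
After op 4 tick(8): ref=25.0000 raw=[31.2500 33.0000]
After op 5 tick(8): ref=33.0000 raw=[41.2500 49.0000]
After op 6 tick(6): ref=39.0000 raw=[48.7500 61.0000]
Wrap final raw readings (mod 12): 48.7500 mod 12 = 0.7500; 61.0000 mod 12 = 1.0000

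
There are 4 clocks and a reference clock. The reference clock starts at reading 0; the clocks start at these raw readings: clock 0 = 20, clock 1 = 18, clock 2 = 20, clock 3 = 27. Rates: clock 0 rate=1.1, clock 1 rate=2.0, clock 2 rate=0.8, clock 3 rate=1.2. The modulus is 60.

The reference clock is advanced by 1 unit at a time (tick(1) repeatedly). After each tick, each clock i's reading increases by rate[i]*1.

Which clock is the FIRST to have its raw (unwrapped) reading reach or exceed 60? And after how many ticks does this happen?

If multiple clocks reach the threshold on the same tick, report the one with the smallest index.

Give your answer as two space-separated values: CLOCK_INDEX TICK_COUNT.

clock 0: start=20, rate=1.1, needs 60-20 = 40; ticks = ceil(40/1.1) = ceil(36.3636) = 37; reading at tick 37 = 20 + 1.1*37 = 60.7000
clock 1: start=18, rate=2.0, needs 60-18 = 42; ticks = ceil(42/2.0) = ceil(21.0000) = 21; reading at tick 21 = 18 + 2.0*21 = 60.0000
clock 2: start=20, rate=0.8, needs 60-20 = 40; ticks = ceil(40/0.8) = ceil(50.0000) = 50; reading at tick 50 = 20 + 0.8*50 = 60.0000
clock 3: start=27, rate=1.2, needs 60-27 = 33; ticks = ceil(33/1.2) = ceil(27.5000) = 28; reading at tick 28 = 27 + 1.2*28 = 60.6000
Minimum tick count = 21; winners = [1]; smallest index = 1

Answer: 1 21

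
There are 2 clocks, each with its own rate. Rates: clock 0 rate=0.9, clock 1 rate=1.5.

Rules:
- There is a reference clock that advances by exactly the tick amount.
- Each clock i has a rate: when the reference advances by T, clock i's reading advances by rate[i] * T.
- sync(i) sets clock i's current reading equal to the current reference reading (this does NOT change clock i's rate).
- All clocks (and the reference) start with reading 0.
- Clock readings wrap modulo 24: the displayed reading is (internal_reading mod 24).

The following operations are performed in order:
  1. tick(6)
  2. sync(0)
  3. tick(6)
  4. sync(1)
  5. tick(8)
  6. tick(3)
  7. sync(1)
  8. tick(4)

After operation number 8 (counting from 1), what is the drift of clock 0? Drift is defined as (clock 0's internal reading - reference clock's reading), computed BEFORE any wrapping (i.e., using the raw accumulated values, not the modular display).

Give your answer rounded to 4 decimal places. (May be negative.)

Answer: -2.1000

Derivation:
After op 1 tick(6): ref=6.0000 raw=[5.4000 9.0000]
After op 2 sync(0): ref=6.0000 raw=[6.0000 9.0000]
After op 3 tick(6): ref=12.0000 raw=[11.4000 18.0000]
After op 4 sync(1): ref=12.0000 raw=[11.4000 12.0000]
After op 5 tick(8): ref=20.0000 raw=[18.6000 24.0000]
After op 6 tick(3): ref=23.0000 raw=[21.3000 28.5000]
After op 7 sync(1): ref=23.0000 raw=[21.3000 23.0000]
After op 8 tick(4): ref=27.0000 raw=[24.9000 29.0000]
Drift of clock 0 after op 8: 24.9000 - 27.0000 = -2.1000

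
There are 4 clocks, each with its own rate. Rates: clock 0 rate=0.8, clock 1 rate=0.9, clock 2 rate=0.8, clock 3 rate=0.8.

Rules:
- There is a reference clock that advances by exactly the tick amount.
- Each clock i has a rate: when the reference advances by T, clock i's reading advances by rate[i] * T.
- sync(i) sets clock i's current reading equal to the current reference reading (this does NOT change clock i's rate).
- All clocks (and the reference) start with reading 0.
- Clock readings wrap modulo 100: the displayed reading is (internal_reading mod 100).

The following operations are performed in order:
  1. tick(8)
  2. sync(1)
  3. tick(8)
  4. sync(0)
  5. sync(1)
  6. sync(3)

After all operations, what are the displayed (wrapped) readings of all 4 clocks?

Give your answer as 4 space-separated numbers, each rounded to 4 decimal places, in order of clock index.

Answer: 16.0000 16.0000 12.8000 16.0000

Derivation:
After op 1 tick(8): ref=8.0000 raw=[6.4000 7.2000 6.4000 6.4000]
After op 2 sync(1): ref=8.0000 raw=[6.4000 8.0000 6.4000 6.4000]
After op 3 tick(8): ref=16.0000 raw=[12.8000 15.2000 12.8000 12.8000]
After op 4 sync(0): ref=16.0000 raw=[16.0000 15.2000 12.8000 12.8000]
After op 5 sync(1): ref=16.0000 raw=[16.0000 16.0000 12.8000 12.8000]
After op 6 sync(3): ref=16.0000 raw=[16.0000 16.0000 12.8000 16.0000]
Wrap final raw readings (mod 100): 16.0000 mod 100 = 16.0000; 16.0000 mod 100 = 16.0000; 12.8000 mod 100 = 12.8000; 16.0000 mod 100 = 16.0000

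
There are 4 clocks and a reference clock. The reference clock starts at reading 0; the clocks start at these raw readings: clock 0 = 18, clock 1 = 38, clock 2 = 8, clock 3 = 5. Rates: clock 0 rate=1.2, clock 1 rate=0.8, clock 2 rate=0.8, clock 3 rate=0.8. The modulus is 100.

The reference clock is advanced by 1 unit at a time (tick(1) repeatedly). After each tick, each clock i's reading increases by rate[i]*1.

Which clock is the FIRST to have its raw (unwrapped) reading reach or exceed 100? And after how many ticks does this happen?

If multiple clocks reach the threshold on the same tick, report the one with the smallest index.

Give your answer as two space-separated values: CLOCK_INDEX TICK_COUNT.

Answer: 0 69

Derivation:
clock 0: start=18, rate=1.2, needs 100-18 = 82; ticks = ceil(82/1.2) = ceil(68.3333) = 69; reading at tick 69 = 18 + 1.2*69 = 100.8000
clock 1: start=38, rate=0.8, needs 100-38 = 62; ticks = ceil(62/0.8) = ceil(77.5000) = 78; reading at tick 78 = 38 + 0.8*78 = 100.4000
clock 2: start=8, rate=0.8, needs 100-8 = 92; ticks = ceil(92/0.8) = ceil(115.0000) = 115; reading at tick 115 = 8 + 0.8*115 = 100.0000
clock 3: start=5, rate=0.8, needs 100-5 = 95; ticks = ceil(95/0.8) = ceil(118.7500) = 119; reading at tick 119 = 5 + 0.8*119 = 100.2000
Minimum tick count = 69; winners = [0]; smallest index = 0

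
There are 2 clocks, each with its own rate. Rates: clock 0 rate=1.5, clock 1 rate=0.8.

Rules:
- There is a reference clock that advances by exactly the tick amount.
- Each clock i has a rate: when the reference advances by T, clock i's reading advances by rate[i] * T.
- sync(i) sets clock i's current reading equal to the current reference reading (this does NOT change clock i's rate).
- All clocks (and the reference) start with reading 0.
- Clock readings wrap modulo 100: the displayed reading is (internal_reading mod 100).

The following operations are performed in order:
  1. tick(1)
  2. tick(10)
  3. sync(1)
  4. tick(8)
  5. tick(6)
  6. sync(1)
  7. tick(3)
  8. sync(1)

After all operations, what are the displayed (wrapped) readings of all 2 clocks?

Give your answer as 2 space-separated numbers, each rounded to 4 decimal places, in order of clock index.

Answer: 42.0000 28.0000

Derivation:
After op 1 tick(1): ref=1.0000 raw=[1.5000 0.8000]
After op 2 tick(10): ref=11.0000 raw=[16.5000 8.8000]
After op 3 sync(1): ref=11.0000 raw=[16.5000 11.0000]
After op 4 tick(8): ref=19.0000 raw=[28.5000 17.4000]
After op 5 tick(6): ref=25.0000 raw=[37.5000 22.2000]
After op 6 sync(1): ref=25.0000 raw=[37.5000 25.0000]
After op 7 tick(3): ref=28.0000 raw=[42.0000 27.4000]
After op 8 sync(1): ref=28.0000 raw=[42.0000 28.0000]
Wrap final raw readings (mod 100): 42.0000 mod 100 = 42.0000; 28.0000 mod 100 = 28.0000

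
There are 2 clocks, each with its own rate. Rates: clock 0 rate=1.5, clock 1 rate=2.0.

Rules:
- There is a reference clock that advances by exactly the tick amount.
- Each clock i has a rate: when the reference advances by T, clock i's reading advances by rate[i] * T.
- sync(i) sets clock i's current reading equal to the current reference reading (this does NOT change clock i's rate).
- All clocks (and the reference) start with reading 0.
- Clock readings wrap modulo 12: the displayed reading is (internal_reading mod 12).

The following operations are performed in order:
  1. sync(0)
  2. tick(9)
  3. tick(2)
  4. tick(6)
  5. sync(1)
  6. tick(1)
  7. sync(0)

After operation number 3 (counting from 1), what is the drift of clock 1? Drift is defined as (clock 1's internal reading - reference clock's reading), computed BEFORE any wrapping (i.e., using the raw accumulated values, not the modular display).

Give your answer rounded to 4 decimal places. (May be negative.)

After op 1 sync(0): ref=0.0000 raw=[0.0000 0.0000]
After op 2 tick(9): ref=9.0000 raw=[13.5000 18.0000]
After op 3 tick(2): ref=11.0000 raw=[16.5000 22.0000]
Drift of clock 1 after op 3: 22.0000 - 11.0000 = 11.0000

Answer: 11.0000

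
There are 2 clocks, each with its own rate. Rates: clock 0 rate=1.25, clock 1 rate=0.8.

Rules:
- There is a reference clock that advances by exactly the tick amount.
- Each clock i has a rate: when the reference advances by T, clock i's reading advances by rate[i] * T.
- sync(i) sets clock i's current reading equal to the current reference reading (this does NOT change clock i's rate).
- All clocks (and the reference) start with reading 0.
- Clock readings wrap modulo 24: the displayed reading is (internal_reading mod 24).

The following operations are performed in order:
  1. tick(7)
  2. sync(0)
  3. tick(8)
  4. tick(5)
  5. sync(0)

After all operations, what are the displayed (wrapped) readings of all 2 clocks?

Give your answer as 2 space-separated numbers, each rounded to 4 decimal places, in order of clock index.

After op 1 tick(7): ref=7.0000 raw=[8.7500 5.6000]
After op 2 sync(0): ref=7.0000 raw=[7.0000 5.6000]
After op 3 tick(8): ref=15.0000 raw=[17.0000 12.0000]
After op 4 tick(5): ref=20.0000 raw=[23.2500 16.0000]
After op 5 sync(0): ref=20.0000 raw=[20.0000 16.0000]
Wrap final raw readings (mod 24): 20.0000 mod 24 = 20.0000; 16.0000 mod 24 = 16.0000

Answer: 20.0000 16.0000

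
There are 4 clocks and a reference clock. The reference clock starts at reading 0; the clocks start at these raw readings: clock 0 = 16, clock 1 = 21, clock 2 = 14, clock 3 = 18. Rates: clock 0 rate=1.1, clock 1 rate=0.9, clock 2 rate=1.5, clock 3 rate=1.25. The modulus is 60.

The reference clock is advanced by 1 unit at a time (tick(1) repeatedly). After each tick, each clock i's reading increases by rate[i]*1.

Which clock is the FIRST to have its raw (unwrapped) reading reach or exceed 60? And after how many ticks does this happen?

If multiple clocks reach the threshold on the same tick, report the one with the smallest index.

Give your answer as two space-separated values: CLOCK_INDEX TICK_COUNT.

clock 0: start=16, rate=1.1, needs 60-16 = 44; ticks = ceil(44/1.1) = ceil(40.0000) = 40; reading at tick 40 = 16 + 1.1*40 = 60.0000
clock 1: start=21, rate=0.9, needs 60-21 = 39; ticks = ceil(39/0.9) = ceil(43.3333) = 44; reading at tick 44 = 21 + 0.9*44 = 60.6000
clock 2: start=14, rate=1.5, needs 60-14 = 46; ticks = ceil(46/1.5) = ceil(30.6667) = 31; reading at tick 31 = 14 + 1.5*31 = 60.5000
clock 3: start=18, rate=1.25, needs 60-18 = 42; ticks = ceil(42/1.25) = ceil(33.6000) = 34; reading at tick 34 = 18 + 1.25*34 = 60.5000
Minimum tick count = 31; winners = [2]; smallest index = 2

Answer: 2 31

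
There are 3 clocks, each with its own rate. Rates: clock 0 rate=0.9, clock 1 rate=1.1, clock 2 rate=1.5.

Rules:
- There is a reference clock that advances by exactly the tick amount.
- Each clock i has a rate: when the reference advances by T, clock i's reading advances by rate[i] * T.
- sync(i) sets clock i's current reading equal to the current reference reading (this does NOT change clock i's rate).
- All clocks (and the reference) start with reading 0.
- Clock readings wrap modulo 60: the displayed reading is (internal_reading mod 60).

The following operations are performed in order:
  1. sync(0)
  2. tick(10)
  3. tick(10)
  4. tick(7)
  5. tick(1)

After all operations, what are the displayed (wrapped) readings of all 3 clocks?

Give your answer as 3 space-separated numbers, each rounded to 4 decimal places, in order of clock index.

Answer: 25.2000 30.8000 42.0000

Derivation:
After op 1 sync(0): ref=0.0000 raw=[0.0000 0.0000 0.0000]
After op 2 tick(10): ref=10.0000 raw=[9.0000 11.0000 15.0000]
After op 3 tick(10): ref=20.0000 raw=[18.0000 22.0000 30.0000]
After op 4 tick(7): ref=27.0000 raw=[24.3000 29.7000 40.5000]
After op 5 tick(1): ref=28.0000 raw=[25.2000 30.8000 42.0000]
Wrap final raw readings (mod 60): 25.2000 mod 60 = 25.2000; 30.8000 mod 60 = 30.8000; 42.0000 mod 60 = 42.0000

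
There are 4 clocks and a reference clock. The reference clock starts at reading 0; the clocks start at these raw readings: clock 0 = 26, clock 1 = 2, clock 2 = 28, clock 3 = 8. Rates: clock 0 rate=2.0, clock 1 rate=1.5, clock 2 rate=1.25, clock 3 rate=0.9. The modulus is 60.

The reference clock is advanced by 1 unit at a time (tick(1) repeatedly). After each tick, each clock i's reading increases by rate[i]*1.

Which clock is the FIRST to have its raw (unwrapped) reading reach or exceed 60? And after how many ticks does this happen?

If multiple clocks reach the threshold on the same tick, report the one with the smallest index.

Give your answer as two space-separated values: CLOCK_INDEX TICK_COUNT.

Answer: 0 17

Derivation:
clock 0: start=26, rate=2.0, needs 60-26 = 34; ticks = ceil(34/2.0) = ceil(17.0000) = 17; reading at tick 17 = 26 + 2.0*17 = 60.0000
clock 1: start=2, rate=1.5, needs 60-2 = 58; ticks = ceil(58/1.5) = ceil(38.6667) = 39; reading at tick 39 = 2 + 1.5*39 = 60.5000
clock 2: start=28, rate=1.25, needs 60-28 = 32; ticks = ceil(32/1.25) = ceil(25.6000) = 26; reading at tick 26 = 28 + 1.25*26 = 60.5000
clock 3: start=8, rate=0.9, needs 60-8 = 52; ticks = ceil(52/0.9) = ceil(57.7778) = 58; reading at tick 58 = 8 + 0.9*58 = 60.2000
Minimum tick count = 17; winners = [0]; smallest index = 0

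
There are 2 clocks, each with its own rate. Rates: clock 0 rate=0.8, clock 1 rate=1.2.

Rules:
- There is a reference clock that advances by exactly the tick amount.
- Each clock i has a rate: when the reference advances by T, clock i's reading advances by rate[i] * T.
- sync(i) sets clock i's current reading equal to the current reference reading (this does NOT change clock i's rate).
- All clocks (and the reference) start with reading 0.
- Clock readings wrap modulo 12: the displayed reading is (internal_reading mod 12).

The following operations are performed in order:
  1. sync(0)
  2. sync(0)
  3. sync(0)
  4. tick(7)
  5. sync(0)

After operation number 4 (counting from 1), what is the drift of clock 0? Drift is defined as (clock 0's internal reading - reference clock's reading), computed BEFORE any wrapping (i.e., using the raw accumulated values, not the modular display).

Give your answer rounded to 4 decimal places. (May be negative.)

After op 1 sync(0): ref=0.0000 raw=[0.0000 0.0000]
After op 2 sync(0): ref=0.0000 raw=[0.0000 0.0000]
After op 3 sync(0): ref=0.0000 raw=[0.0000 0.0000]
After op 4 tick(7): ref=7.0000 raw=[5.6000 8.4000]
Drift of clock 0 after op 4: 5.6000 - 7.0000 = -1.4000

Answer: -1.4000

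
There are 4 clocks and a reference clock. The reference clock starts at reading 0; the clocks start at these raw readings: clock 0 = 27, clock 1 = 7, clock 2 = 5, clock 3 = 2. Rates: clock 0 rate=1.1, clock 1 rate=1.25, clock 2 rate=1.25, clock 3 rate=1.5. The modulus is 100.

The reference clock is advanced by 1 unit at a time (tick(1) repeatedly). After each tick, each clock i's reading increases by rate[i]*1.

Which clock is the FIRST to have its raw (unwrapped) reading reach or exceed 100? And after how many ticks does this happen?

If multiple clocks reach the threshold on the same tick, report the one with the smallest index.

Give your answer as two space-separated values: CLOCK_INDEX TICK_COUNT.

Answer: 3 66

Derivation:
clock 0: start=27, rate=1.1, needs 100-27 = 73; ticks = ceil(73/1.1) = ceil(66.3636) = 67; reading at tick 67 = 27 + 1.1*67 = 100.7000
clock 1: start=7, rate=1.25, needs 100-7 = 93; ticks = ceil(93/1.25) = ceil(74.4000) = 75; reading at tick 75 = 7 + 1.25*75 = 100.7500
clock 2: start=5, rate=1.25, needs 100-5 = 95; ticks = ceil(95/1.25) = ceil(76.0000) = 76; reading at tick 76 = 5 + 1.25*76 = 100.0000
clock 3: start=2, rate=1.5, needs 100-2 = 98; ticks = ceil(98/1.5) = ceil(65.3333) = 66; reading at tick 66 = 2 + 1.5*66 = 101.0000
Minimum tick count = 66; winners = [3]; smallest index = 3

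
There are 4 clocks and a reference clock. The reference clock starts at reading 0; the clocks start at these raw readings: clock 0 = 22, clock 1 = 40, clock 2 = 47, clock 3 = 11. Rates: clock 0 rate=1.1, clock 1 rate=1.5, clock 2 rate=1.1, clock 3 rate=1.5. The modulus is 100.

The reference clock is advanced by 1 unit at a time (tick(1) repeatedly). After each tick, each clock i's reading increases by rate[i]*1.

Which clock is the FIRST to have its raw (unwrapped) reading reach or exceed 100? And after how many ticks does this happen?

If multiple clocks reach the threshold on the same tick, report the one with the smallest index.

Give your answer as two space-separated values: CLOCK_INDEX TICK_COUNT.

Answer: 1 40

Derivation:
clock 0: start=22, rate=1.1, needs 100-22 = 78; ticks = ceil(78/1.1) = ceil(70.9091) = 71; reading at tick 71 = 22 + 1.1*71 = 100.1000
clock 1: start=40, rate=1.5, needs 100-40 = 60; ticks = ceil(60/1.5) = ceil(40.0000) = 40; reading at tick 40 = 40 + 1.5*40 = 100.0000
clock 2: start=47, rate=1.1, needs 100-47 = 53; ticks = ceil(53/1.1) = ceil(48.1818) = 49; reading at tick 49 = 47 + 1.1*49 = 100.9000
clock 3: start=11, rate=1.5, needs 100-11 = 89; ticks = ceil(89/1.5) = ceil(59.3333) = 60; reading at tick 60 = 11 + 1.5*60 = 101.0000
Minimum tick count = 40; winners = [1]; smallest index = 1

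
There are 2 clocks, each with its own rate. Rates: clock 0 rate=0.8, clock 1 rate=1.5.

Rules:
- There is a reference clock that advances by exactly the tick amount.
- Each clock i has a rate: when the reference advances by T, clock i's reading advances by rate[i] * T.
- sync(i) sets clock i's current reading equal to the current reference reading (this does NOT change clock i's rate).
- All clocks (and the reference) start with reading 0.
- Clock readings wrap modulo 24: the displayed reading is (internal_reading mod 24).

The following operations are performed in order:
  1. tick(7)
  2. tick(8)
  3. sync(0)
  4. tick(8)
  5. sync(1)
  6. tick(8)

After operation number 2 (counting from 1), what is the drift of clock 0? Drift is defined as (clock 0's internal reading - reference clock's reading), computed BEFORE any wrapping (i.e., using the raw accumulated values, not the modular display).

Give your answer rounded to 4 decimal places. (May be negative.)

Answer: -3.0000

Derivation:
After op 1 tick(7): ref=7.0000 raw=[5.6000 10.5000]
After op 2 tick(8): ref=15.0000 raw=[12.0000 22.5000]
Drift of clock 0 after op 2: 12.0000 - 15.0000 = -3.0000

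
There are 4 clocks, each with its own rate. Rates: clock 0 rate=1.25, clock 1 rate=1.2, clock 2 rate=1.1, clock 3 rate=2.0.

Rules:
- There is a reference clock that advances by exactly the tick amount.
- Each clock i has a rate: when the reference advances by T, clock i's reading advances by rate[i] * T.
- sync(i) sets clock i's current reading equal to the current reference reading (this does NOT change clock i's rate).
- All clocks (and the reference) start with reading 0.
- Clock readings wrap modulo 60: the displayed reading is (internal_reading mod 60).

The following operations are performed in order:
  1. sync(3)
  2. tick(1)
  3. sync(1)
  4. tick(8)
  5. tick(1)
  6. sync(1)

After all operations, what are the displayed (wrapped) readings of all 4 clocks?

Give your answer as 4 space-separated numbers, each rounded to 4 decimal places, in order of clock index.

After op 1 sync(3): ref=0.0000 raw=[0.0000 0.0000 0.0000 0.0000]
After op 2 tick(1): ref=1.0000 raw=[1.2500 1.2000 1.1000 2.0000]
After op 3 sync(1): ref=1.0000 raw=[1.2500 1.0000 1.1000 2.0000]
After op 4 tick(8): ref=9.0000 raw=[11.2500 10.6000 9.9000 18.0000]
After op 5 tick(1): ref=10.0000 raw=[12.5000 11.8000 11.0000 20.0000]
After op 6 sync(1): ref=10.0000 raw=[12.5000 10.0000 11.0000 20.0000]
Wrap final raw readings (mod 60): 12.5000 mod 60 = 12.5000; 10.0000 mod 60 = 10.0000; 11.0000 mod 60 = 11.0000; 20.0000 mod 60 = 20.0000

Answer: 12.5000 10.0000 11.0000 20.0000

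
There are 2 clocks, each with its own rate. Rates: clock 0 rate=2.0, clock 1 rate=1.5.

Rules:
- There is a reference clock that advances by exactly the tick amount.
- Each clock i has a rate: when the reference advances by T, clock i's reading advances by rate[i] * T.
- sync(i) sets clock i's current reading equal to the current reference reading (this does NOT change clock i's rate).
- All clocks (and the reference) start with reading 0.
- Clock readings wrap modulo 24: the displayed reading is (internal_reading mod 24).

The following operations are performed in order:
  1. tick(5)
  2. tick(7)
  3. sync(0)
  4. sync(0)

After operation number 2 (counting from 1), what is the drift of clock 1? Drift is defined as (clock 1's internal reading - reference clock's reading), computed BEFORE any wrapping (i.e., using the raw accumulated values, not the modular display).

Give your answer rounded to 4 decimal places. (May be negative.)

Answer: 6.0000

Derivation:
After op 1 tick(5): ref=5.0000 raw=[10.0000 7.5000]
After op 2 tick(7): ref=12.0000 raw=[24.0000 18.0000]
Drift of clock 1 after op 2: 18.0000 - 12.0000 = 6.0000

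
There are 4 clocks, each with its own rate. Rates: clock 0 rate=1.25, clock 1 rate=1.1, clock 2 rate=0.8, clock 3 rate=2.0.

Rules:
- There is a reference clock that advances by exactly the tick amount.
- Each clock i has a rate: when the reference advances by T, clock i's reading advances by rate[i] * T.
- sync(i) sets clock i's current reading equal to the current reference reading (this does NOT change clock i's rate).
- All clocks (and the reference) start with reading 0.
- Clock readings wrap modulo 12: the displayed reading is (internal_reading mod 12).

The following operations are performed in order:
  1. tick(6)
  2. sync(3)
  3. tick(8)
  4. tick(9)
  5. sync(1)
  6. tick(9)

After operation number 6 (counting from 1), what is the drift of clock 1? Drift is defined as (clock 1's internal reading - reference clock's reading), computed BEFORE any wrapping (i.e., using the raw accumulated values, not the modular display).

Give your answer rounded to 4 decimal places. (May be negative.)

Answer: 0.9000

Derivation:
After op 1 tick(6): ref=6.0000 raw=[7.5000 6.6000 4.8000 12.0000]
After op 2 sync(3): ref=6.0000 raw=[7.5000 6.6000 4.8000 6.0000]
After op 3 tick(8): ref=14.0000 raw=[17.5000 15.4000 11.2000 22.0000]
After op 4 tick(9): ref=23.0000 raw=[28.7500 25.3000 18.4000 40.0000]
After op 5 sync(1): ref=23.0000 raw=[28.7500 23.0000 18.4000 40.0000]
After op 6 tick(9): ref=32.0000 raw=[40.0000 32.9000 25.6000 58.0000]
Drift of clock 1 after op 6: 32.9000 - 32.0000 = 0.9000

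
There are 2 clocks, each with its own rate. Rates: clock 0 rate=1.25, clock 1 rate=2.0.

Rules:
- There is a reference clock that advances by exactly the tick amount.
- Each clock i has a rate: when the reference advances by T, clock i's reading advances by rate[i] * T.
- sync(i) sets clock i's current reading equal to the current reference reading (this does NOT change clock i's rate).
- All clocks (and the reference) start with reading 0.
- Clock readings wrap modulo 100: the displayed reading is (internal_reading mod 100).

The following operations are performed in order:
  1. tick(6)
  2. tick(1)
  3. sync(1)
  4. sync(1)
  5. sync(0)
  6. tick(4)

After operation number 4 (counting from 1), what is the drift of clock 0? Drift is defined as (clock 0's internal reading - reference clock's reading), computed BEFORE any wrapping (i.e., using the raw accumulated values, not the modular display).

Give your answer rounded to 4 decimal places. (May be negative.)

After op 1 tick(6): ref=6.0000 raw=[7.5000 12.0000]
After op 2 tick(1): ref=7.0000 raw=[8.7500 14.0000]
After op 3 sync(1): ref=7.0000 raw=[8.7500 7.0000]
After op 4 sync(1): ref=7.0000 raw=[8.7500 7.0000]
Drift of clock 0 after op 4: 8.7500 - 7.0000 = 1.7500

Answer: 1.7500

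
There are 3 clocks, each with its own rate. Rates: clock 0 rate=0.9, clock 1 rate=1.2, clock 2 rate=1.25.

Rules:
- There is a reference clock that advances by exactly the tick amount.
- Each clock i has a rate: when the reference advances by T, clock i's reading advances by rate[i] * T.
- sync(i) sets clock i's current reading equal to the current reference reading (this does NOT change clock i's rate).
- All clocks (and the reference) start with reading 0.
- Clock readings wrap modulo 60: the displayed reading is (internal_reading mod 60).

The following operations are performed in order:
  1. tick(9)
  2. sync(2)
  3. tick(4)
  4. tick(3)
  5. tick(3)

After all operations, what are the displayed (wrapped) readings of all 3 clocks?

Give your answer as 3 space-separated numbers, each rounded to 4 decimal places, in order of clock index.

Answer: 17.1000 22.8000 21.5000

Derivation:
After op 1 tick(9): ref=9.0000 raw=[8.1000 10.8000 11.2500]
After op 2 sync(2): ref=9.0000 raw=[8.1000 10.8000 9.0000]
After op 3 tick(4): ref=13.0000 raw=[11.7000 15.6000 14.0000]
After op 4 tick(3): ref=16.0000 raw=[14.4000 19.2000 17.7500]
After op 5 tick(3): ref=19.0000 raw=[17.1000 22.8000 21.5000]
Wrap final raw readings (mod 60): 17.1000 mod 60 = 17.1000; 22.8000 mod 60 = 22.8000; 21.5000 mod 60 = 21.5000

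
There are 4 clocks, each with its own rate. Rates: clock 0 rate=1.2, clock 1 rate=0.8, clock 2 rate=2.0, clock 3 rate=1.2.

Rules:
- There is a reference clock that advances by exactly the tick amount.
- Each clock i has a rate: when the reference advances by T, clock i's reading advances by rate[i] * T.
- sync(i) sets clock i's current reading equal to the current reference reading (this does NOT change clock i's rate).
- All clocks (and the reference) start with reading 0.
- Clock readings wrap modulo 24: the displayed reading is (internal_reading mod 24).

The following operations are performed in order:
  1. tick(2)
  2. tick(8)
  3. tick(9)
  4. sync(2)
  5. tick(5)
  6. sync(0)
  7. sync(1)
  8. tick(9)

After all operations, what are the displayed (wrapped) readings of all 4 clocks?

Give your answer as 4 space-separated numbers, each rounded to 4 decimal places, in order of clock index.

Answer: 10.8000 7.2000 23.0000 15.6000

Derivation:
After op 1 tick(2): ref=2.0000 raw=[2.4000 1.6000 4.0000 2.4000]
After op 2 tick(8): ref=10.0000 raw=[12.0000 8.0000 20.0000 12.0000]
After op 3 tick(9): ref=19.0000 raw=[22.8000 15.2000 38.0000 22.8000]
After op 4 sync(2): ref=19.0000 raw=[22.8000 15.2000 19.0000 22.8000]
After op 5 tick(5): ref=24.0000 raw=[28.8000 19.2000 29.0000 28.8000]
After op 6 sync(0): ref=24.0000 raw=[24.0000 19.2000 29.0000 28.8000]
After op 7 sync(1): ref=24.0000 raw=[24.0000 24.0000 29.0000 28.8000]
After op 8 tick(9): ref=33.0000 raw=[34.8000 31.2000 47.0000 39.6000]
Wrap final raw readings (mod 24): 34.8000 mod 24 = 10.8000; 31.2000 mod 24 = 7.2000; 47.0000 mod 24 = 23.0000; 39.6000 mod 24 = 15.6000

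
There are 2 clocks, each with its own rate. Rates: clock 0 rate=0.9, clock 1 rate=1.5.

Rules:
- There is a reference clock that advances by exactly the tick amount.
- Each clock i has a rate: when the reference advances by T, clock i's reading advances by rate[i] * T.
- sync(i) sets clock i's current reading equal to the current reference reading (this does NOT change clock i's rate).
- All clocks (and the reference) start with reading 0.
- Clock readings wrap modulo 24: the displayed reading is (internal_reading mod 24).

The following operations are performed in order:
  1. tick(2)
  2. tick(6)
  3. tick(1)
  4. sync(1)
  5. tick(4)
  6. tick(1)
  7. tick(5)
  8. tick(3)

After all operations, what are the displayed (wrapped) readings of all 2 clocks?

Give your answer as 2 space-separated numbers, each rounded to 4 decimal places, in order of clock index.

After op 1 tick(2): ref=2.0000 raw=[1.8000 3.0000]
After op 2 tick(6): ref=8.0000 raw=[7.2000 12.0000]
After op 3 tick(1): ref=9.0000 raw=[8.1000 13.5000]
After op 4 sync(1): ref=9.0000 raw=[8.1000 9.0000]
After op 5 tick(4): ref=13.0000 raw=[11.7000 15.0000]
After op 6 tick(1): ref=14.0000 raw=[12.6000 16.5000]
After op 7 tick(5): ref=19.0000 raw=[17.1000 24.0000]
After op 8 tick(3): ref=22.0000 raw=[19.8000 28.5000]
Wrap final raw readings (mod 24): 19.8000 mod 24 = 19.8000; 28.5000 mod 24 = 4.5000

Answer: 19.8000 4.5000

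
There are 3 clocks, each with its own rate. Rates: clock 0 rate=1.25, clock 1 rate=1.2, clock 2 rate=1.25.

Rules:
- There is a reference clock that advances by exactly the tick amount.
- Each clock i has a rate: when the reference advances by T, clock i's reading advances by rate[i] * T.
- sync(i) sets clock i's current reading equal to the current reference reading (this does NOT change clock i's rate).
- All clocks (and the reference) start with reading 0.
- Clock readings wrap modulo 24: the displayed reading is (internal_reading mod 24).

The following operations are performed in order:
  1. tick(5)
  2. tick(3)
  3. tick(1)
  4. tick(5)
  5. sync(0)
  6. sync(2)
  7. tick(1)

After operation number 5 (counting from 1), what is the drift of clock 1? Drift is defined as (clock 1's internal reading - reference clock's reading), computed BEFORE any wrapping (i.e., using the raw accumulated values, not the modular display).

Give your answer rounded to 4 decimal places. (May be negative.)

Answer: 2.8000

Derivation:
After op 1 tick(5): ref=5.0000 raw=[6.2500 6.0000 6.2500]
After op 2 tick(3): ref=8.0000 raw=[10.0000 9.6000 10.0000]
After op 3 tick(1): ref=9.0000 raw=[11.2500 10.8000 11.2500]
After op 4 tick(5): ref=14.0000 raw=[17.5000 16.8000 17.5000]
After op 5 sync(0): ref=14.0000 raw=[14.0000 16.8000 17.5000]
Drift of clock 1 after op 5: 16.8000 - 14.0000 = 2.8000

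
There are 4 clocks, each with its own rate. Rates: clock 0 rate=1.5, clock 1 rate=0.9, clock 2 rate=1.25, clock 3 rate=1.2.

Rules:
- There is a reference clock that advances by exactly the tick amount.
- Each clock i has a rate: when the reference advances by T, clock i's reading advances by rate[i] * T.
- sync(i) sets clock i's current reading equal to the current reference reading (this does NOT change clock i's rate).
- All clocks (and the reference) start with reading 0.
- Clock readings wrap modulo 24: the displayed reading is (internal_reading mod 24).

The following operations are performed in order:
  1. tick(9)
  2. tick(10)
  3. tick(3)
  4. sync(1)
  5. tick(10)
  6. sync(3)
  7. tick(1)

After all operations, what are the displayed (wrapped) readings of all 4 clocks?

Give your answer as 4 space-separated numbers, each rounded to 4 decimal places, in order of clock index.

After op 1 tick(9): ref=9.0000 raw=[13.5000 8.1000 11.2500 10.8000]
After op 2 tick(10): ref=19.0000 raw=[28.5000 17.1000 23.7500 22.8000]
After op 3 tick(3): ref=22.0000 raw=[33.0000 19.8000 27.5000 26.4000]
After op 4 sync(1): ref=22.0000 raw=[33.0000 22.0000 27.5000 26.4000]
After op 5 tick(10): ref=32.0000 raw=[48.0000 31.0000 40.0000 38.4000]
After op 6 sync(3): ref=32.0000 raw=[48.0000 31.0000 40.0000 32.0000]
After op 7 tick(1): ref=33.0000 raw=[49.5000 31.9000 41.2500 33.2000]
Wrap final raw readings (mod 24): 49.5000 mod 24 = 1.5000; 31.9000 mod 24 = 7.9000; 41.2500 mod 24 = 17.2500; 33.2000 mod 24 = 9.2000

Answer: 1.5000 7.9000 17.2500 9.2000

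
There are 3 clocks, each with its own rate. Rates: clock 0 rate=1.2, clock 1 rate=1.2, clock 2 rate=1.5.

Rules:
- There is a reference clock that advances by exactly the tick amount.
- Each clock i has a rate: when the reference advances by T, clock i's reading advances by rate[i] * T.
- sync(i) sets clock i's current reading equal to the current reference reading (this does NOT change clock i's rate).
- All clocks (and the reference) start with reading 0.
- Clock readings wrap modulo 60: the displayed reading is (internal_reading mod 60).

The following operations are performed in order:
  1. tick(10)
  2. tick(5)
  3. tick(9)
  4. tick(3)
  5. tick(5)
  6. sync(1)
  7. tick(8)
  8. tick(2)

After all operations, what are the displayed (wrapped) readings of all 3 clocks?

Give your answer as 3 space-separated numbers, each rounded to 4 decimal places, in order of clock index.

After op 1 tick(10): ref=10.0000 raw=[12.0000 12.0000 15.0000]
After op 2 tick(5): ref=15.0000 raw=[18.0000 18.0000 22.5000]
After op 3 tick(9): ref=24.0000 raw=[28.8000 28.8000 36.0000]
After op 4 tick(3): ref=27.0000 raw=[32.4000 32.4000 40.5000]
After op 5 tick(5): ref=32.0000 raw=[38.4000 38.4000 48.0000]
After op 6 sync(1): ref=32.0000 raw=[38.4000 32.0000 48.0000]
After op 7 tick(8): ref=40.0000 raw=[48.0000 41.6000 60.0000]
After op 8 tick(2): ref=42.0000 raw=[50.4000 44.0000 63.0000]
Wrap final raw readings (mod 60): 50.4000 mod 60 = 50.4000; 44.0000 mod 60 = 44.0000; 63.0000 mod 60 = 3.0000

Answer: 50.4000 44.0000 3.0000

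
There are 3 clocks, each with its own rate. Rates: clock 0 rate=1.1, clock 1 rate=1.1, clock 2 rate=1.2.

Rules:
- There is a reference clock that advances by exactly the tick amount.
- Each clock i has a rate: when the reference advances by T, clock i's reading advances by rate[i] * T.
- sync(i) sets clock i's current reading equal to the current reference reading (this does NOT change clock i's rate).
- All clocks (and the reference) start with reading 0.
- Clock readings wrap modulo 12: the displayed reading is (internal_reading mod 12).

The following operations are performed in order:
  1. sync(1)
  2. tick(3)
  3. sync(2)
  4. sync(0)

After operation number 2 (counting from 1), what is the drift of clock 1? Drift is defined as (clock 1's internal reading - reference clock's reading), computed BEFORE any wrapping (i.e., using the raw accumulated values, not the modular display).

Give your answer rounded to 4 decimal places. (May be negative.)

Answer: 0.3000

Derivation:
After op 1 sync(1): ref=0.0000 raw=[0.0000 0.0000 0.0000]
After op 2 tick(3): ref=3.0000 raw=[3.3000 3.3000 3.6000]
Drift of clock 1 after op 2: 3.3000 - 3.0000 = 0.3000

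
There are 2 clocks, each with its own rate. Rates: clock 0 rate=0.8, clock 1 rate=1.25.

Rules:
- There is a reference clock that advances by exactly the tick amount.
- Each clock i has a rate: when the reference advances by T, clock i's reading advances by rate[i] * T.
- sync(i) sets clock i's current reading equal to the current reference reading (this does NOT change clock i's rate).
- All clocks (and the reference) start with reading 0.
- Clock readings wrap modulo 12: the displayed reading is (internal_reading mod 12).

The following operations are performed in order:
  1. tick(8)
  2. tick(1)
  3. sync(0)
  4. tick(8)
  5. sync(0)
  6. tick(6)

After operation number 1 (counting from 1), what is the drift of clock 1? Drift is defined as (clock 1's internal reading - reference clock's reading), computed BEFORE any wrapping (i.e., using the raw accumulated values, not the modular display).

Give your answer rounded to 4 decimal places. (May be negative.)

Answer: 2.0000

Derivation:
After op 1 tick(8): ref=8.0000 raw=[6.4000 10.0000]
Drift of clock 1 after op 1: 10.0000 - 8.0000 = 2.0000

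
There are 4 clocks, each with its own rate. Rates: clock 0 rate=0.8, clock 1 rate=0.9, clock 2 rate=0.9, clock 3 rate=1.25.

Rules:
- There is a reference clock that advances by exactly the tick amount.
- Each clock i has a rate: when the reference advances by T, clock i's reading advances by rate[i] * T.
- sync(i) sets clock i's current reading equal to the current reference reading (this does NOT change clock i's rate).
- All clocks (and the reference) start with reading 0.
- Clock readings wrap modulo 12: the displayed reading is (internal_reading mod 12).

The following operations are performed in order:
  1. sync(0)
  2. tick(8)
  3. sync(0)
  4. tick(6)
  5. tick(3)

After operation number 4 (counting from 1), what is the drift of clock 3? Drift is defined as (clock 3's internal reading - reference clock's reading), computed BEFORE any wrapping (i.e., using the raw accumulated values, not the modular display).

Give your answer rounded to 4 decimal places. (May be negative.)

After op 1 sync(0): ref=0.0000 raw=[0.0000 0.0000 0.0000 0.0000]
After op 2 tick(8): ref=8.0000 raw=[6.4000 7.2000 7.2000 10.0000]
After op 3 sync(0): ref=8.0000 raw=[8.0000 7.2000 7.2000 10.0000]
After op 4 tick(6): ref=14.0000 raw=[12.8000 12.6000 12.6000 17.5000]
Drift of clock 3 after op 4: 17.5000 - 14.0000 = 3.5000

Answer: 3.5000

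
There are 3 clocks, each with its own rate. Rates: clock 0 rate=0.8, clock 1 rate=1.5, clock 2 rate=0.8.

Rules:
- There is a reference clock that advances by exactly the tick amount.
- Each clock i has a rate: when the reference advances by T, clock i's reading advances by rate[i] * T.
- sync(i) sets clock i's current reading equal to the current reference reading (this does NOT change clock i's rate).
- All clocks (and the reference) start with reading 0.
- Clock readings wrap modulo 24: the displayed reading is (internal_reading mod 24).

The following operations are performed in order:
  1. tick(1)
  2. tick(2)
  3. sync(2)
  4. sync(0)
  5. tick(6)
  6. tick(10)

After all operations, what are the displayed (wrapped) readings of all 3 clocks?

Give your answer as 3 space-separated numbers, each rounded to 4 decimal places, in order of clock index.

After op 1 tick(1): ref=1.0000 raw=[0.8000 1.5000 0.8000]
After op 2 tick(2): ref=3.0000 raw=[2.4000 4.5000 2.4000]
After op 3 sync(2): ref=3.0000 raw=[2.4000 4.5000 3.0000]
After op 4 sync(0): ref=3.0000 raw=[3.0000 4.5000 3.0000]
After op 5 tick(6): ref=9.0000 raw=[7.8000 13.5000 7.8000]
After op 6 tick(10): ref=19.0000 raw=[15.8000 28.5000 15.8000]
Wrap final raw readings (mod 24): 15.8000 mod 24 = 15.8000; 28.5000 mod 24 = 4.5000; 15.8000 mod 24 = 15.8000

Answer: 15.8000 4.5000 15.8000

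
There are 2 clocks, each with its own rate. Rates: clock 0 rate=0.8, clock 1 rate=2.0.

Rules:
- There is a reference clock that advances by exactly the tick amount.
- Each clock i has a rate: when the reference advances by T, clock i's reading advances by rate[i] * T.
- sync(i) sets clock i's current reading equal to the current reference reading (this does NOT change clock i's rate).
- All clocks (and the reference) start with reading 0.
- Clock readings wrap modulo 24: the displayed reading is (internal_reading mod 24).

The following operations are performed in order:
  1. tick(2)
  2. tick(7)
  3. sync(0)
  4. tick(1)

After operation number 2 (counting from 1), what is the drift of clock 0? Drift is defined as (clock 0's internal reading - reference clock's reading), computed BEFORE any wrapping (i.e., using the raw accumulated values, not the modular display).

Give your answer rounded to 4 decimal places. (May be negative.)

After op 1 tick(2): ref=2.0000 raw=[1.6000 4.0000]
After op 2 tick(7): ref=9.0000 raw=[7.2000 18.0000]
Drift of clock 0 after op 2: 7.2000 - 9.0000 = -1.8000

Answer: -1.8000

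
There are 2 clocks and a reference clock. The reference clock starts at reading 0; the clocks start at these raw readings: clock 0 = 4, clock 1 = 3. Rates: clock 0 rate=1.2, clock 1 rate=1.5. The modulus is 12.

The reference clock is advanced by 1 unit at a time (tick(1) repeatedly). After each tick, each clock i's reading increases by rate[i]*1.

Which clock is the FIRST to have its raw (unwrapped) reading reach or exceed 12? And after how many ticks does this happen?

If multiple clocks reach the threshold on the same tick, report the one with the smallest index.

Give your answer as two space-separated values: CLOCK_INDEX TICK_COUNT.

clock 0: start=4, rate=1.2, needs 12-4 = 8; ticks = ceil(8/1.2) = ceil(6.6667) = 7; reading at tick 7 = 4 + 1.2*7 = 12.4000
clock 1: start=3, rate=1.5, needs 12-3 = 9; ticks = ceil(9/1.5) = ceil(6.0000) = 6; reading at tick 6 = 3 + 1.5*6 = 12.0000
Minimum tick count = 6; winners = [1]; smallest index = 1

Answer: 1 6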